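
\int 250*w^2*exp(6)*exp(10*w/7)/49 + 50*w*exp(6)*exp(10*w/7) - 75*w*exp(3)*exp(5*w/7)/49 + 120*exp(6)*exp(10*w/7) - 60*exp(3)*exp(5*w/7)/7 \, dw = (5*w + 21)*((5*w + 21)*exp(10*w/7 + 6) - 3*exp(5*w/7 + 3))/7 + C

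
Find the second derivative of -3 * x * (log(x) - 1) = -3/x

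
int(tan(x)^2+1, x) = tan(x) + C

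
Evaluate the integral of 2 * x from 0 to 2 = 4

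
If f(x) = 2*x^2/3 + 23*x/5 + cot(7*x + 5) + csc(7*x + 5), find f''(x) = 98*cot(7*x + 5)^3 + 98*cot(7*x + 5)^2*csc(7*x + 5) + 98*cot(7*x + 5) + 49*csc(7*x + 5) + 4/3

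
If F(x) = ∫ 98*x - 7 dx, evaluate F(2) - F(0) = 182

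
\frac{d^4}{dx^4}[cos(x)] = cos(x)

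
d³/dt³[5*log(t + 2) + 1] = 10/(t^3 + 6*t^2 + 12*t + 8)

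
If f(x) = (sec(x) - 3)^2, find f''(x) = 6*tan(x)^4 + 8*tan(x)^2 + 2 + 6/cos(x) - 12/cos(x)^3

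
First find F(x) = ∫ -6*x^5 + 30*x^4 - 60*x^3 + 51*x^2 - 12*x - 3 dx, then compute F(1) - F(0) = -2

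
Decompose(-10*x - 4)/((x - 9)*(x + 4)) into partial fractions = -36/(13*(x + 4)) - 94/(13*(x - 9))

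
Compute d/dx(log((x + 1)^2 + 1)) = (2*x + 2)/(x^2 + 2*x + 2)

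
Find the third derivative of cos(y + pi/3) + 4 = sin(y + pi/3)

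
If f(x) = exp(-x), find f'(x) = -exp(-x)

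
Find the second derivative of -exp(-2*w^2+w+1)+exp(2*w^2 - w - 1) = (-16*w^2*exp(-4*w^2 + 2*w + 2) + 16*w^2 + 8*w*exp(-4*w^2 + 2*w + 2) - 8*w + 3*exp(-4*w^2 + 2*w + 2) + 5)*exp(2*w^2 - w - 1)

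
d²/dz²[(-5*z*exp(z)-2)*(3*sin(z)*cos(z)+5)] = 45*z*exp(z)*sin(2*z)/2 - 30*z*exp(z)*cos(2*z) - 25*z*exp(z) - 15*exp(z)*sin(2*z) - 30*exp(z)*cos(2*z) - 50*exp(z) + 12*sin(2*z)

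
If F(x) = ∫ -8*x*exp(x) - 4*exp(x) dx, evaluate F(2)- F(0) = -12*exp(2) - 4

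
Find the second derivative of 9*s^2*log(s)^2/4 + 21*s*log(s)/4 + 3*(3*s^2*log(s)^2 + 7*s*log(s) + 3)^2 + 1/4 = (1296*s^3*log(s)^4 + 3024*s^3*log(s)^3 + 1296*s^3*log(s)^2 + 3024*s^2*log(s)^3 + 7560*s^2*log(s)^2 + 3024*s^2*log(s) + 1626*s*log(s)^2 + 4878*s*log(s) + 1626*s + 525)/(4*s)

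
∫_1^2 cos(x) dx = -sin(1) + sin(2)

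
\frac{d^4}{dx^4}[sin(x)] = sin(x)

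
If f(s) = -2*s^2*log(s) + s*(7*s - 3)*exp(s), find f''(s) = 7*s^2*exp(s) + 25*s*exp(s) + 8*exp(s) - 4*log(s) - 6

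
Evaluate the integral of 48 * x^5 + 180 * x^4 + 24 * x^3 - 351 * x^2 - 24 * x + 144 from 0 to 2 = 1064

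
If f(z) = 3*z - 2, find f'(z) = 3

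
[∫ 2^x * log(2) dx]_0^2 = 3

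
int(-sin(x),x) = cos(x) + C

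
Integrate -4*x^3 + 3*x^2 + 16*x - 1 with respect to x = -x^4 + x^3 + 8*x^2 - x + C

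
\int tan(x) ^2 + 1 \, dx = tan(x) + C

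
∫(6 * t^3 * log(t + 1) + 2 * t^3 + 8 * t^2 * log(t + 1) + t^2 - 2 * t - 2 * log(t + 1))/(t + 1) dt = t*(2*t^2 + t - 2)*log(t + 1) + C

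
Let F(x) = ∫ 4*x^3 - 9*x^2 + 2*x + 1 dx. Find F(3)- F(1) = 12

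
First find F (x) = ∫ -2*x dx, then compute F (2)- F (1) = -3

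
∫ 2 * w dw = w^2 + C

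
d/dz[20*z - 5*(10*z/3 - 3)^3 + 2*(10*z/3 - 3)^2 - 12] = -5000*z^2/9 + 9400*z/9 - 470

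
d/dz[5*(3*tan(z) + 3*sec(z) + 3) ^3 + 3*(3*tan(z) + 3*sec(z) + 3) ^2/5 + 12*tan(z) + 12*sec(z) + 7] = 6*(sin(z) + 1)^2*(-19*sin(z)/cos(z) + 684 + 694/cos(z))/(5*cos(z)^3)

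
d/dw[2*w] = 2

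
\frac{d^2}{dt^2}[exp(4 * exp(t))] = 4*exp(t + 4*exp(t)) + 16*exp(2*t + 4*exp(t))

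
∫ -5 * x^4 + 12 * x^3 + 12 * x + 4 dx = -x^5 + 3*x^4 + 6*x^2 + 4*x + C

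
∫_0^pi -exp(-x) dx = -1 + exp(-pi)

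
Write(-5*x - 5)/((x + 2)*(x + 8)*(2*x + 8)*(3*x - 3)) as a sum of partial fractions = -35/(1296*(x + 8)) + 1/(16*(x + 4)) - 5/(216*(x + 2)) - 1/(81*(x - 1))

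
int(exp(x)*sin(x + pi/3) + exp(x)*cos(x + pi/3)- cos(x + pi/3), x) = (exp(x) - 1)*sin(x + pi/3) + C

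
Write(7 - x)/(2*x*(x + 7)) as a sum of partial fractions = -1/(x + 7) + 1/(2*x)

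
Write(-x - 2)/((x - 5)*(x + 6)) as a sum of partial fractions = -4/(11*(x + 6)) - 7/(11*(x - 5))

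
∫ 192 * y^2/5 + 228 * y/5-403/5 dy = 64*y^3/5 + 114*y^2/5 - 403*y/5 + C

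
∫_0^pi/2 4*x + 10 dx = (-4 + 2*pi)*(pi/4 + 3) + 12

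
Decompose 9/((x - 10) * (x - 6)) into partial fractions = -9/(4*(x - 6)) + 9/(4*(x - 10))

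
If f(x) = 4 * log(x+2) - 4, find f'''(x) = 8/(x^3 + 6*x^2 + 12*x + 8)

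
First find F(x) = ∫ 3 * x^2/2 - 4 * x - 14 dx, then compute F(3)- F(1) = -31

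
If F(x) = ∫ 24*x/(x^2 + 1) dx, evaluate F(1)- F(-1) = 0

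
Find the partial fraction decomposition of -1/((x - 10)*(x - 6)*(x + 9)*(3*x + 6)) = 1/(5985*(x + 9)) - 1/(2016*(x + 2)) + 1/(1440*(x - 6)) - 1/(2736*(x - 10))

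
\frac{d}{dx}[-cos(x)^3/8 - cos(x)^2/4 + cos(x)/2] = (-3*sin(x)^2 + 4*cos(x) - 1)*sin(x)/8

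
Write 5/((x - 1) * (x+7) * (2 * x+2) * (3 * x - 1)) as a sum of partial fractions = -135/(352*(3*x - 1)) - 5/(2112*(x + 7)) + 5/(96*(x + 1)) + 5/(64*(x - 1))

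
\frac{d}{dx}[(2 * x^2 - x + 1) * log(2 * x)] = (4*x^2*log(x) + 2*x^2 + 4*x^2*log(2) - x*log(x) - x - x*log(2) + 1)/x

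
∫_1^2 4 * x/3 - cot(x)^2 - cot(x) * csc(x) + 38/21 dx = -csc(1) - cot(1) + cot(2) + csc(2) + 101/21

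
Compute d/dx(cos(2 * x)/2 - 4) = -sin(2*x)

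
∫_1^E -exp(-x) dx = -exp(-1) + exp(-E)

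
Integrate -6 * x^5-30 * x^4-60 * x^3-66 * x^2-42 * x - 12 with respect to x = -x^6 - 6*x^5 - 15*x^4 - 22*x^3 - 21*x^2 - 12*x + C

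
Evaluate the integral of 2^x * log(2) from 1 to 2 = 2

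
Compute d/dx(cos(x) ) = -sin(x)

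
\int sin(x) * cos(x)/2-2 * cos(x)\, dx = (sin(x) - 4)^2/4 + C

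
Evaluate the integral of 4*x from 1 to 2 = 6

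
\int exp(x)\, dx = exp(x) + C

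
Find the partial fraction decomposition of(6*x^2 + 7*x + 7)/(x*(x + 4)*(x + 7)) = 12/(x + 7) - 25/(4*(x + 4)) + 1/(4*x)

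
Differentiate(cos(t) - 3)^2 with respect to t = 6*sin(t) - sin(2*t)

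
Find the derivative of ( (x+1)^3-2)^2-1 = 6*x^5 + 30*x^4 + 60*x^3 + 48*x^2 + 6*x - 6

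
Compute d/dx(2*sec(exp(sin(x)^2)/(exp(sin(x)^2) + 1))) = 4*exp(sin(x)^2)*sin(x)*cos(x)*tan(exp(sin(x)^2)/(exp(sin(x)^2) + 1))*sec(exp(sin(x)^2)/(exp(sin(x)^2) + 1))/(exp(sin(x)^2) + 1)^2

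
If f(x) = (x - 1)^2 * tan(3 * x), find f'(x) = 3*x^2/cos(3*x)^2 + 2*x*tan(3*x) - 6*x/cos(3*x)^2 - 2*tan(3*x) + 3/cos(3*x)^2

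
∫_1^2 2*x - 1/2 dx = 5/2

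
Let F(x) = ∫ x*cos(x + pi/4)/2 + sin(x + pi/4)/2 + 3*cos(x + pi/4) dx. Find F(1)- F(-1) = sqrt(2)*(cos(1)/2 + 3*sin(1))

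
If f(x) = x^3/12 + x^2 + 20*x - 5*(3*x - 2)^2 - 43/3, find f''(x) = x/2 - 88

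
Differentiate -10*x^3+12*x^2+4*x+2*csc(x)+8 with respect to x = -30*x^2 + 24*x - 2*cot(x)*csc(x) + 4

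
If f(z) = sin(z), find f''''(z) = sin(z)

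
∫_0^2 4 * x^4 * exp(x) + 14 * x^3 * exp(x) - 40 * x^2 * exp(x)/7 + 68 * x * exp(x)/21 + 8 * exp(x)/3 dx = 1144*exp(2)/21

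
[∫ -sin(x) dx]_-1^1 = 0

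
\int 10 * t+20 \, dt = 5*t^2 + 20*t + C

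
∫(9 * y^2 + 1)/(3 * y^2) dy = 3*y - 1/(3*y) + C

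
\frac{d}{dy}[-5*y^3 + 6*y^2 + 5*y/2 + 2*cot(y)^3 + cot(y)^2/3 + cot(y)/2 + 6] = -15*y^2 + 12*y - 6*cot(y)^4 - 2*cot(y)^3/3 - 13*cot(y)^2/2 - 2*cot(y)/3 + 2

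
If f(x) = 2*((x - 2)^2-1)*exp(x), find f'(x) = 2*x^2*exp(x) - 4*x*exp(x) - 2*exp(x)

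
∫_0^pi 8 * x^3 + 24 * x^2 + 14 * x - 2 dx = -(1 + pi)^2 + 1 + 2*(-1 + (1 + pi)^2)^2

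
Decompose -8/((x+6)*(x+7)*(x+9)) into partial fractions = -4/(3*(x + 9)) + 4/(x + 7) - 8/(3*(x + 6))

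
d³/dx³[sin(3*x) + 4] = -27*cos(3*x)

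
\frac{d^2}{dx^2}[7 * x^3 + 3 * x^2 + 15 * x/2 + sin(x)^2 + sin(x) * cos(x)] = 42*x + 2*sqrt(2)*cos(2*x + pi/4) + 6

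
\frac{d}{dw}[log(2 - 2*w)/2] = 1/(2*w - 2)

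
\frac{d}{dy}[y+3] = 1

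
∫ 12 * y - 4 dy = 6*y^2 - 4*y + C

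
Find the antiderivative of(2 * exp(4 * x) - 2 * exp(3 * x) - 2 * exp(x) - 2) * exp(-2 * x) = (-exp(2*x) + exp(x) + 1)^2*exp(-2*x) + C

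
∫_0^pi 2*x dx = pi^2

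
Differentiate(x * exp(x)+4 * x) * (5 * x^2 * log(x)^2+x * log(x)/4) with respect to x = 5*x^3*exp(x)*log(x)^2 + 15*x^2*exp(x)*log(x)^2 + 41*x^2*exp(x)*log(x)/4 + 60*x^2*log(x)^2 + 40*x^2*log(x) + x*exp(x)*log(x)/2 + x*exp(x)/4 + 2*x*log(x) + x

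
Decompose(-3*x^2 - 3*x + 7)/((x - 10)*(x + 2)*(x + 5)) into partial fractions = -53/(45*(x + 5)) - 1/(36*(x + 2)) - 323/(180*(x - 10))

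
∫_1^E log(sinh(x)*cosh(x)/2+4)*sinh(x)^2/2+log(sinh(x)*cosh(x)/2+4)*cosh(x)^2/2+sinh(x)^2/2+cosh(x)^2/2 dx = -(sinh(2)/4 + 4)*log(sinh(2)/4 + 4) + (4 + sinh(2*E)/4)*log(4 + sinh(2*E)/4)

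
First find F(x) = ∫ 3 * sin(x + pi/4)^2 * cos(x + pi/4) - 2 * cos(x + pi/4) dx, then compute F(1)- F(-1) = sqrt(2)*(-5*sin(1) + sin(3))/4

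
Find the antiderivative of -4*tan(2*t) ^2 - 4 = -2*tan(2*t) + C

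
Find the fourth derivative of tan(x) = 24*tan(x)^5 + 40*tan(x)^3 + 16*tan(x)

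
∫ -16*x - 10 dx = -8*x^2 - 10*x + C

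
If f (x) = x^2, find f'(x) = 2*x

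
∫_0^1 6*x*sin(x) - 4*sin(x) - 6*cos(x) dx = -4 - 2*cos(1)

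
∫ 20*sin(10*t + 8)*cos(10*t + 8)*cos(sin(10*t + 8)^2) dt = sin(sin(10*t + 8)^2) + C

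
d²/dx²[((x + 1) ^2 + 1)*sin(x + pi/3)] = -x^2*sin(x + pi/3) - 2*x*sin(x + pi/3) + 4*x*cos(x + pi/3) + 4*cos(x + pi/3)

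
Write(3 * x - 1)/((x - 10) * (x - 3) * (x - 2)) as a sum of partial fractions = 5/(8*(x - 2)) - 8/(7*(x - 3)) + 29/(56*(x - 10))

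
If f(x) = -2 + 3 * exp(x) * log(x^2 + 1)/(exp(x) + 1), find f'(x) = (3*x^2*exp(x)*log(x^2 + 1) + 6*x*exp(2*x) + 6*x*exp(x) + 3*exp(x)*log(x^2 + 1))/(x^2*exp(2*x) + 2*x^2*exp(x) + x^2 + exp(2*x) + 2*exp(x) + 1)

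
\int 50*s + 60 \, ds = 25*s^2 + 60*s + C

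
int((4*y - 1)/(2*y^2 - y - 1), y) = log(6*y^2 - 3*y - 3) + C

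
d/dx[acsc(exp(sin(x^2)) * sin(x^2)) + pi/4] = -2*x*(sin(x^2) + 1)*exp(-sin(x^2))*cos(x^2)/(sqrt(1 - exp(-2*sin(x^2))/sin(x^2)^2)*sin(x^2)^2)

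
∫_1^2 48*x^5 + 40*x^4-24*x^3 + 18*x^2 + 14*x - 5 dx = 720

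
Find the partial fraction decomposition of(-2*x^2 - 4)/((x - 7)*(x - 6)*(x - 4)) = -6/(x - 4) + 38/(x - 6) - 34/(x - 7)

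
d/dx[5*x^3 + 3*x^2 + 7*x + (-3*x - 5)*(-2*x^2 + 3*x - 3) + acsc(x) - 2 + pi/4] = (33*x^4*sqrt(1 - 1/x^2) + 8*x^3*sqrt(1 - 1/x^2) + x^2*sqrt(1 - 1/x^2) - 1)/(x^2*sqrt(1 - 1/x^2))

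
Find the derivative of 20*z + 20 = 20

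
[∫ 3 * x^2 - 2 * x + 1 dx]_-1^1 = 4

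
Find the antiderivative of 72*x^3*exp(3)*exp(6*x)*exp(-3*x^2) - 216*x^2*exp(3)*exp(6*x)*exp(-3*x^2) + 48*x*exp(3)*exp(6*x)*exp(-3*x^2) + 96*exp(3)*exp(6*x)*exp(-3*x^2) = 12*(-x^2 + 2*x + 1)*exp(-3*x^2 + 6*x + 3) + C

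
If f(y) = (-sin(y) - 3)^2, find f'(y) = 2*(sin(y) + 3)*cos(y)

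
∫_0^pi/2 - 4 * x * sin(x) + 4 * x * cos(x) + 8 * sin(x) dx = 2*pi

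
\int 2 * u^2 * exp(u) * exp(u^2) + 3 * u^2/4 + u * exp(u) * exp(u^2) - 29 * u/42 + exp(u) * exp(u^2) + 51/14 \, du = u*exp(u*(u + 1)) + (3*u - 8)*(7*u^2 + 9*u + 126)/84 + C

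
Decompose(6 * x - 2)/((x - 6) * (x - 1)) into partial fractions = -4/(5*(x - 1)) + 34/(5*(x - 6))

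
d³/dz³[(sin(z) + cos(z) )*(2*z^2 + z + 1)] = -2*sqrt(2)*z^2*cos(z + pi/4) - 11*z*sin(z) - 13*z*cos(z) - 14*sin(z) + 8*cos(z)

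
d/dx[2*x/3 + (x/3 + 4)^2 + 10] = 2*x/9 + 10/3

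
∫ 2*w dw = w^2 + C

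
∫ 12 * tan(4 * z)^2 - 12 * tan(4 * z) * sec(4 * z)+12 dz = 3*tan(4*z) - 3*sec(4*z) + C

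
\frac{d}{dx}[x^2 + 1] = 2*x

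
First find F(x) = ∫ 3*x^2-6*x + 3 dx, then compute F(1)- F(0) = 1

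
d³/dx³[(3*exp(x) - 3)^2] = 72*exp(2*x) - 18*exp(x)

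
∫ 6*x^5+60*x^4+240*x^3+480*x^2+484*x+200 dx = x^6 + 12*x^5 + 60*x^4 + 160*x^3 + 242*x^2 + 200*x + C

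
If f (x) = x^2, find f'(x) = 2*x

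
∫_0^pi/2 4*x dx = pi^2/2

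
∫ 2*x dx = x^2 + C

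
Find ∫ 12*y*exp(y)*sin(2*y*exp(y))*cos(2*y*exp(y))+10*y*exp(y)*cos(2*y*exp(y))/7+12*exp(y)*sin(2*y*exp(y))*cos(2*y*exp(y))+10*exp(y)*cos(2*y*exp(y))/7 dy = (21*sin(2*y*exp(y)) + 5)*sin(2*y*exp(y))/7 + C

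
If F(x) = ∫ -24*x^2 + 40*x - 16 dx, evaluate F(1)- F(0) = -4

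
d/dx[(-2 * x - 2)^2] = 8*x + 8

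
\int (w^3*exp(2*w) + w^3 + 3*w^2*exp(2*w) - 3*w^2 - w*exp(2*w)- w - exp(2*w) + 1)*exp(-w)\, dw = 2*w*(w^2 - 1)*sinh(w) + C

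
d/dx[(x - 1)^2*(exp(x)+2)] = x^2*exp(x) + 4*x - exp(x) - 4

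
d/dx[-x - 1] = -1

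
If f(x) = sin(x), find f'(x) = cos(x)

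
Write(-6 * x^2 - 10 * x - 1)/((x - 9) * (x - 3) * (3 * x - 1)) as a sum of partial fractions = -45/(208*(3*x - 1)) + 85/(48*(x - 3)) - 577/(156*(x - 9))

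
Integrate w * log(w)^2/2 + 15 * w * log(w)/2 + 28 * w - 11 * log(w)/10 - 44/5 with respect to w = 2*w*log(w)/5 + 14*w/5 + (w*log(w) + 7*w - 3)^2/4 + C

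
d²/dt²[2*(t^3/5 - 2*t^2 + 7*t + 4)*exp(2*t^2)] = 32*t^5*exp(2*t^2)/5 - 64*t^4*exp(2*t^2) + 1176*t^3*exp(2*t^2)/5 + 48*t^2*exp(2*t^2) + 852*t*exp(2*t^2)/5 + 24*exp(2*t^2)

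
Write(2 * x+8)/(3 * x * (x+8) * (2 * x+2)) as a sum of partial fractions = -1/(42*(x + 8)) - 1/(7*(x + 1)) + 1/(6*x)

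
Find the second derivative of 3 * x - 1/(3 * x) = -2/(3*x^3)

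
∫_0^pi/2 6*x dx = 3*pi^2/4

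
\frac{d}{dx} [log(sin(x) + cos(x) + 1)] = (-sin(x) + cos(x))/(sin(x) + cos(x) + 1)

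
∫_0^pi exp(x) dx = -1 + exp(pi)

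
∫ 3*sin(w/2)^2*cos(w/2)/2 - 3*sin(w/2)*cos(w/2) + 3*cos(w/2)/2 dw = (sin(w/2) - 1)^3 + C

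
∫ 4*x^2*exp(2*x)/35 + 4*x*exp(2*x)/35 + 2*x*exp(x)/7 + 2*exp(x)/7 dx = 2*x*(x*exp(x) + 5)*exp(x)/35 + C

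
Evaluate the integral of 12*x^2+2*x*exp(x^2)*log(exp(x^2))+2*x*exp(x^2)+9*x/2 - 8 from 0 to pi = -8*pi + 9*pi^2/4 + 4*pi^3 + pi^2*exp(pi^2)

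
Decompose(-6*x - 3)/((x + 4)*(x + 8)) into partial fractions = -45/(4*(x + 8)) + 21/(4*(x + 4))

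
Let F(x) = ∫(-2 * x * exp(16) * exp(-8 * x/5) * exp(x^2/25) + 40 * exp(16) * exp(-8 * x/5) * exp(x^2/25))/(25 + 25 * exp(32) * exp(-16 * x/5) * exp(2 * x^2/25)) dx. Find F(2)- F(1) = -acot(exp(361/25)) + acot(exp(324/25))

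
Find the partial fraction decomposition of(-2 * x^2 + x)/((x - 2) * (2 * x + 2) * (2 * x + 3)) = -12/(7*(2*x + 3)) + 1/(2*(x + 1)) - 1/(7*(x - 2))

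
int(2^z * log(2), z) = 2^z + C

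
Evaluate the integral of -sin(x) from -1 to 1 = 0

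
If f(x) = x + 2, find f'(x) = 1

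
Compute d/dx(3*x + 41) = 3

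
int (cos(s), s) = sin(s) + C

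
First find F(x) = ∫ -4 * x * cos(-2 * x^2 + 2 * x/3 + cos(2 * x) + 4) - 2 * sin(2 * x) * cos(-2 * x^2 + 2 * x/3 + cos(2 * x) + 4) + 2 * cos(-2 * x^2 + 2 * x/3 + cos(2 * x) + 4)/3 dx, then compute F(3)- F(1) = -sin(cos(2) + 8/3) - sin(12 - cos(6))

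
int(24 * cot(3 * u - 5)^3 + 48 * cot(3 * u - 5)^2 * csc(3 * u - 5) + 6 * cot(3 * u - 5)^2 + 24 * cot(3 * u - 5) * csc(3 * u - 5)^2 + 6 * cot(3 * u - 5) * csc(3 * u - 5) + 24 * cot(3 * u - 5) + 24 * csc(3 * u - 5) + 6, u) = -4*(cot(3*u - 5) + csc(3*u - 5))^2 - 2*cot(3*u - 5) - 2*csc(3*u - 5) + C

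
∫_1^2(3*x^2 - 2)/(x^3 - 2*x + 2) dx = log(6)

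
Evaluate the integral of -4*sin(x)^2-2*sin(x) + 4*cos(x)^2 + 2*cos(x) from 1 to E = -2*sqrt(2)*sin(pi/4 + 1) - 2*sin(2) + 2*sin(2*E) + 2*sqrt(2)*sin(pi/4 + E)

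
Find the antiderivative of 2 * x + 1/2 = x^2 + x/2 + C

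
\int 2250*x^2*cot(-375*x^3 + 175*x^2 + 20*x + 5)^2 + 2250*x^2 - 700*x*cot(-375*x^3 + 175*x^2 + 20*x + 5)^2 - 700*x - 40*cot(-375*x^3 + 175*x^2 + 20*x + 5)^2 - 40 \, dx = 2*cot(-375*x^3 + 175*x^2 + 20*x + 5) + C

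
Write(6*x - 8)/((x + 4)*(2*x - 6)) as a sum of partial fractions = 16/(7*(x + 4)) + 5/(7*(x - 3))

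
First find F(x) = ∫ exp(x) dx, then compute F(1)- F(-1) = E - exp(-1)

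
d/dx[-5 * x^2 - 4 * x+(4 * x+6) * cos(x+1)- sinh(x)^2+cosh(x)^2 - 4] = -4*x*sin(x + 1) - 10*x - 6*sin(x + 1) + 4*cos(x + 1) - 4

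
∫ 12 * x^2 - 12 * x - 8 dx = 4*x^3 - 6*x^2 - 8*x + C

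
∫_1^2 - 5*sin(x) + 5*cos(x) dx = 5*sqrt(2)*(-sin(pi/4 + 1) + sin(pi/4 + 2))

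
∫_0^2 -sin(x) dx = -1 + cos(2)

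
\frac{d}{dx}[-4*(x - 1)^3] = -12*x^2 + 24*x - 12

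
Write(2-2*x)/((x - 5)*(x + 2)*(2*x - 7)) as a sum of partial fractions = 20/(33*(2*x - 7)) + 6/(77*(x + 2)) - 8/(21*(x - 5))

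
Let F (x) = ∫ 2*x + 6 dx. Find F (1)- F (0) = 7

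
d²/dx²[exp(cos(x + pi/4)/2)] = exp(cos(x + pi/4)/2)*sin(x + pi/4)^2/4 - exp(cos(x + pi/4)/2)*cos(x + pi/4)/2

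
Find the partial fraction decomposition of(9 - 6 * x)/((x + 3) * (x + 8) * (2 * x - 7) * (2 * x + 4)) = -48/(3289*(2*x - 7)) - 19/(460*(x + 8)) + 27/(130*(x + 3)) - 7/(44*(x + 2))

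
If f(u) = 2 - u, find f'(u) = -1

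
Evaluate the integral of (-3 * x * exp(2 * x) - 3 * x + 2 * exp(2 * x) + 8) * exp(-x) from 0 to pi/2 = (5 - 3*pi/2)*(-exp(-pi/2) + exp(pi/2))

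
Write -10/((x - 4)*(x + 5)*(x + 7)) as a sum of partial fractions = -5/(11*(x + 7)) + 5/(9*(x + 5)) - 10/(99*(x - 4))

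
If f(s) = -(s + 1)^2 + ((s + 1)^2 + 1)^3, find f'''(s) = 120*s^3 + 360*s^2 + 432*s + 192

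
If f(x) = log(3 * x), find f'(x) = 1/x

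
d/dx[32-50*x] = -50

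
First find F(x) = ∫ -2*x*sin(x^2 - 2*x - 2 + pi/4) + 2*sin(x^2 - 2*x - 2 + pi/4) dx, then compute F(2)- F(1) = sin(pi/4 + 2) - sin(pi/4 + 3)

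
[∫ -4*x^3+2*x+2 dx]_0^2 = -8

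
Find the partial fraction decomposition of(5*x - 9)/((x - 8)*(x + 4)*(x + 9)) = -54/(85*(x + 9)) + 29/(60*(x + 4)) + 31/(204*(x - 8))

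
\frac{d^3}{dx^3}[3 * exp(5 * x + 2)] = 375*exp(5*x + 2)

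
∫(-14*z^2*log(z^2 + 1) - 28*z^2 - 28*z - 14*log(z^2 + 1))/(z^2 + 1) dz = -14*(z + 1)*log(z^2 + 1) + C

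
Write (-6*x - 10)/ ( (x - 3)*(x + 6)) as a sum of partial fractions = -26/(9*(x + 6)) - 28/(9*(x - 3))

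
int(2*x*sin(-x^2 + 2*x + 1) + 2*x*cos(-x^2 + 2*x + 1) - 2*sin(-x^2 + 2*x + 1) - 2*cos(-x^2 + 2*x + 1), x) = sin((x - 1)^2 - 2) + cos((x - 1)^2 - 2) + C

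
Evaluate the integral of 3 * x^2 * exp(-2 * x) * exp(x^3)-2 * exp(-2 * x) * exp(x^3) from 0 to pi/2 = -1 + exp(-pi + pi^3/8)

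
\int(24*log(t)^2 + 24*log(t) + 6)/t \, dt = (2*log(t) + 1)^3 + C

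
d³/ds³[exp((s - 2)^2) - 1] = 8*s^3*exp(s^2 - 4*s + 4) - 48*s^2*exp(s^2 - 4*s + 4) + 108*s*exp(s^2 - 4*s + 4) - 88*exp(s^2 - 4*s + 4)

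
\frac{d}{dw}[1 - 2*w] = -2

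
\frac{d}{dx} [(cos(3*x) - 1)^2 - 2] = 6*sin(3*x) - 3*sin(6*x)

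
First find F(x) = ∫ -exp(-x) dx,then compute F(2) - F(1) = -exp(-1) + exp(-2)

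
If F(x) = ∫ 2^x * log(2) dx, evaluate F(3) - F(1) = 6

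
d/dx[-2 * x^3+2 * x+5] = 2 - 6*x^2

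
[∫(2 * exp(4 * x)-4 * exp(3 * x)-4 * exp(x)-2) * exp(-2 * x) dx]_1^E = -(-2 - exp(-1) + E)^2 + (-2 - exp(-E) + exp(E))^2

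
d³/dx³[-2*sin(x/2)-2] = cos(x/2)/4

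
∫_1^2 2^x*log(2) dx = 2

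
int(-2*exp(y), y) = -2*exp(y) + C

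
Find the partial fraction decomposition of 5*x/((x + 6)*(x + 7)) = 35/(x + 7) - 30/(x + 6)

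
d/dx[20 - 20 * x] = -20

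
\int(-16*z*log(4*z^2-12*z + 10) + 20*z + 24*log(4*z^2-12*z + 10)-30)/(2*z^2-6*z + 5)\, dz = (5 - 2*log((2*z - 3)^2 + 1))*log((2*z - 3)^2 + 1) + C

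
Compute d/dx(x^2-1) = 2*x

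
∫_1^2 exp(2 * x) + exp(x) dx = -E*(2 + E)/2 + (2 + exp(2))*exp(2)/2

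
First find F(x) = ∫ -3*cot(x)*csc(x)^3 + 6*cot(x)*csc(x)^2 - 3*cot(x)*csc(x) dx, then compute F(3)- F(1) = -(-1 + csc(1))^3 + (-1 + csc(3))^3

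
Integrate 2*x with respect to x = x^2 + C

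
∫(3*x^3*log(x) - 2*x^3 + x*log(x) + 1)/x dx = (log(x) - 1)*(x^3 + x + 1) + C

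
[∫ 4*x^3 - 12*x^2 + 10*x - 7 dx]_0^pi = -3 + (3 - pi)*(-pi^3 - 2*pi + 1 + pi^2)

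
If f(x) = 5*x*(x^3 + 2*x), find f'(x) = 20*x^3 + 20*x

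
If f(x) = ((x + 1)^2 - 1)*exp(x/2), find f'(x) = x^2*exp(x/2)/2 + 3*x*exp(x/2) + 2*exp(x/2)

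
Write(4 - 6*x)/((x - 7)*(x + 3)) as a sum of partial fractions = -11/(5*(x + 3)) - 19/(5*(x - 7))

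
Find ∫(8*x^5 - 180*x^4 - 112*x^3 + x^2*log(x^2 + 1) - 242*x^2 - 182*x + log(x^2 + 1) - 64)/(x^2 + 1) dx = (x - 31)*(2*x^3 + 2*x^2 + 2*x + log(x^2 + 1) - 2) + C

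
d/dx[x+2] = 1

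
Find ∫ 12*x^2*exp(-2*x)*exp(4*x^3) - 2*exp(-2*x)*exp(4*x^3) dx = exp(2*x*(2*x^2 - 1)) + C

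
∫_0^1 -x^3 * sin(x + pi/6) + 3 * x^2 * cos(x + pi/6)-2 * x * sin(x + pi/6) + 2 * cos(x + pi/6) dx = 3*cos(pi/6 + 1)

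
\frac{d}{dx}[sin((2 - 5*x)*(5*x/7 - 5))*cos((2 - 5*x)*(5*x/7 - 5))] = 50*x*sin(25*x^2/7 - 185*x/7 + 10)^2/7 - 50*x*cos(25*x^2/7 - 185*x/7 + 10)^2/7 - 185*sin(25*x^2/7 - 185*x/7 + 10)^2/7 + 185*cos(25*x^2/7 - 185*x/7 + 10)^2/7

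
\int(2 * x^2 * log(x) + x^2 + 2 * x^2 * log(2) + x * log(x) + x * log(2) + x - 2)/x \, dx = (x^2 + x - 2)*log(2*x) + C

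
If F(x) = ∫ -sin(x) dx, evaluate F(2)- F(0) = -1 + cos(2)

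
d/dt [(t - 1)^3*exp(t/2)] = t^3*exp(t/2)/2 + 3*t^2*exp(t/2)/2 - 9*t*exp(t/2)/2 + 5*exp(t/2)/2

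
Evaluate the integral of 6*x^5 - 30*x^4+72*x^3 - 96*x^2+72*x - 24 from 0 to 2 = 0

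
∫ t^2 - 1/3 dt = t^3/3 - t/3 + C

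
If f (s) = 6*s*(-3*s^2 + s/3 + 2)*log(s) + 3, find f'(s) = -54*s^2*log(s) - 18*s^2 + 4*s*log(s) + 2*s + 12*log(s) + 12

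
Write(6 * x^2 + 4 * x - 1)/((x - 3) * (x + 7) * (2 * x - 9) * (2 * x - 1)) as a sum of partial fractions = 1/(60*(2*x - 1)) + 277/(276*(2*x - 9)) - 53/(690*(x + 7)) - 13/(30*(x - 3))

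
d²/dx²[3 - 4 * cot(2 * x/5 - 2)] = -32*cos(2*x/5 - 2)/(25*sin(2*x/5 - 2)^3)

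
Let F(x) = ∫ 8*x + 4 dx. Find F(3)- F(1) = 40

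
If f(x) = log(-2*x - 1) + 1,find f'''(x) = 16/(8*x^3 + 12*x^2 + 6*x + 1)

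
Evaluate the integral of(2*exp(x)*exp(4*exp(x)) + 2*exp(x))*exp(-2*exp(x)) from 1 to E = -exp(2*E) - exp(-2*exp(E)) + exp(-2*E) + exp(2*exp(E))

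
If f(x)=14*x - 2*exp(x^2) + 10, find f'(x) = -4*x*exp(x^2) + 14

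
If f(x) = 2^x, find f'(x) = 2^x*log(2)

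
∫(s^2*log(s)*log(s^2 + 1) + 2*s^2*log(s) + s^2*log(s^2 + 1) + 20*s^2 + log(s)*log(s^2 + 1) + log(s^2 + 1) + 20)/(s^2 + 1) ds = s*(log(s)*log(s^2 + 1) + 20) + C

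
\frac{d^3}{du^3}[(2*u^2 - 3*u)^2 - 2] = 96*u - 72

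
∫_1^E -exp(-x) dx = -exp(-1) + exp(-E)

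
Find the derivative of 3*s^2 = 6*s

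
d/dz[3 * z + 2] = 3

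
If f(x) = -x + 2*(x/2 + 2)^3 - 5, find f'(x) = 3*x^2/4 + 6*x + 11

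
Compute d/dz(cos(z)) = -sin(z)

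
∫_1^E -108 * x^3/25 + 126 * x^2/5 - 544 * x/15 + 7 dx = -9*exp(2)/5 - 3*(-7*E/3 + 3*exp(2)/5)^2 + 286/75 + 7*E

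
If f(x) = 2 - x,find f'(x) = -1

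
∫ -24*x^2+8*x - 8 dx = -8*x^3 + 4*x^2 - 8*x + C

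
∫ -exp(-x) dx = exp(-x) + C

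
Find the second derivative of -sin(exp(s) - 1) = (exp(s)*sin(exp(s) - 1) - cos(exp(s) - 1))*exp(s)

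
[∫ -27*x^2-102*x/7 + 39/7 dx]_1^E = -9*exp(3) - 51*exp(2)/7 + 75/7 + 39*E/7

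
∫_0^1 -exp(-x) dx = -1 + exp(-1)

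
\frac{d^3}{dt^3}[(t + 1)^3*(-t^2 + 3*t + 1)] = 42 - 60*t^2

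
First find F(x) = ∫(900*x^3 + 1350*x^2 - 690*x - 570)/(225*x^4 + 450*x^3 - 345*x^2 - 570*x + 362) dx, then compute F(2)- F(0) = -log(362) + log(5042)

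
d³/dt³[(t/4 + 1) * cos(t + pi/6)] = t*sin(t + pi/6)/4 + sin(t + pi/6) - 3*cos(t + pi/6)/4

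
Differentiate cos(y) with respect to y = -sin(y)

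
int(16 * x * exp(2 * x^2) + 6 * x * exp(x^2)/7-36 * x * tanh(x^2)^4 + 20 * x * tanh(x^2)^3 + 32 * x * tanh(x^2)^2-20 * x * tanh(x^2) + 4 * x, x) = 4*exp(2*x^2) + 3*exp(x^2)/7 + 6*tanh(x^2)^3 - 5*tanh(x^2)^2 + 2*tanh(x^2) + C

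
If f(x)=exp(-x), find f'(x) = -exp(-x)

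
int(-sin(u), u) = cos(u) + C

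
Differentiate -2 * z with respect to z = -2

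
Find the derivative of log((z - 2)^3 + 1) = (3*z^2 - 12*z + 12)/(z^3 - 6*z^2 + 12*z - 7)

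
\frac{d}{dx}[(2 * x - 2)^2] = 8*x - 8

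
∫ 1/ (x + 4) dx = log(x + 4) + C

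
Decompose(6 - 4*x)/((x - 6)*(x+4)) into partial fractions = -11/(5*(x + 4)) - 9/(5*(x - 6))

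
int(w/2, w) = w^2/4 + C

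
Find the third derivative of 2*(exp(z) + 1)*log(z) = (2*z^3*exp(z)*log(z) + 6*z^2*exp(z) - 6*z*exp(z) + 4*exp(z) + 4)/z^3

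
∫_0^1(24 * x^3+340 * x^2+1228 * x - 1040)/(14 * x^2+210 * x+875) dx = -log(10) - 4/7 + log(314/25)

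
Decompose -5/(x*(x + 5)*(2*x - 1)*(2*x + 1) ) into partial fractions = -10/(9*(2*x + 1)) - 10/(11*(2*x - 1)) + 1/(99*(x + 5)) + 1/x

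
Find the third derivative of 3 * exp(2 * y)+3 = 24*exp(2*y)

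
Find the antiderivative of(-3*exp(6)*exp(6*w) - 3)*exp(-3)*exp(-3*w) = -2*sinh(3*w + 3) + C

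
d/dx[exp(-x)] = -exp(-x)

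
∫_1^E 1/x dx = 1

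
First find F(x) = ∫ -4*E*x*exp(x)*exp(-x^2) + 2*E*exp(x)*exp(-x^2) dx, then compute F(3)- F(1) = -2*E + 2*exp(-5)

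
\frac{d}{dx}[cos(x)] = -sin(x)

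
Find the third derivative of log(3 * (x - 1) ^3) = 6/(x^3 - 3*x^2 + 3*x - 1)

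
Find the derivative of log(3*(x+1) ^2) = 2/(x + 1)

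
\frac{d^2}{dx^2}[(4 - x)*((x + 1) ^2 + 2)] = 4 - 6*x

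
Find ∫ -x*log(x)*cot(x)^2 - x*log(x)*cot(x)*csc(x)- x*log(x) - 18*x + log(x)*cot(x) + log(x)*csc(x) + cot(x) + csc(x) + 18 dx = x*(-9*x + (cot(x) + csc(x))*log(x) + 18) + C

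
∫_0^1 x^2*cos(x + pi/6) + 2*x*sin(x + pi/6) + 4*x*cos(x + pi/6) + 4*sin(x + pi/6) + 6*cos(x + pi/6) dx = -3 + 11*sin(pi/6 + 1)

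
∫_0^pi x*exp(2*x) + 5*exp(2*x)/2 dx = -1 + (1 + pi/2)*exp(2*pi)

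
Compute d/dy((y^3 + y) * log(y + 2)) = (3*y^3*log(y + 2) + y^3 + 6*y^2*log(y + 2) + y*log(y + 2) + y + 2*log(y + 2))/(y + 2)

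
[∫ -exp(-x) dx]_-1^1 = -E + exp(-1)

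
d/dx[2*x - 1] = 2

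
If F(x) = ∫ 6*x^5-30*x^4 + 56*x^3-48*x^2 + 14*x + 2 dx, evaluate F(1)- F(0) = 2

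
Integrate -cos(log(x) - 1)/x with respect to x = -sin(log(x) - 1) + C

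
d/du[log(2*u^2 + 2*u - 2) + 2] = (2*u + 1)/(u^2 + u - 1)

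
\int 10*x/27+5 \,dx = 5*x^2/27 + 5*x + C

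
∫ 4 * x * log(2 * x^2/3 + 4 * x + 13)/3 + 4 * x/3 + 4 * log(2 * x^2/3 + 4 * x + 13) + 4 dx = (2*x^2 + 12*x + 39)*log(2*x^2/3 + 4*x + 13)/3 + C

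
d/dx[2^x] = 2^x*log(2)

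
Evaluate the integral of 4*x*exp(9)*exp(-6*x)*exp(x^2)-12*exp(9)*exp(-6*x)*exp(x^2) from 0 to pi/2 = -2*exp(9) + 2*exp((-3 + pi/2)^2)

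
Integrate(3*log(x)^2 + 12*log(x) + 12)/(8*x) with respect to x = (log(x) + 2)^3/8 + C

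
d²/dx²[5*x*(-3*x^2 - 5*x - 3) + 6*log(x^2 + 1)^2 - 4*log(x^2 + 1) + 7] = (-90*x^5 - 50*x^4 - 180*x^3 - 24*x^2*log(x^2 + 1) - 44*x^2 - 90*x + 24*log(x^2 + 1) - 58)/(x^4 + 2*x^2 + 1)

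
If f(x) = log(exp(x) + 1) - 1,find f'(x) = exp(x)/(exp(x) + 1)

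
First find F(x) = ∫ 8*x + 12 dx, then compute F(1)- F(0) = 16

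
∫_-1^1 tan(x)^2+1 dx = 2*tan(1)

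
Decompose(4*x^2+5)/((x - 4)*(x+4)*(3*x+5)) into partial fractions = -145/(119*(3*x + 5)) + 69/(56*(x + 4)) + 69/(136*(x - 4))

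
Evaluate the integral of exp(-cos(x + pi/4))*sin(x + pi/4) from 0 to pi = -exp(-sqrt(2)/2) + exp(sqrt(2)/2)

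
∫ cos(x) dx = sin(x) + C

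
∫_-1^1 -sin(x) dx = 0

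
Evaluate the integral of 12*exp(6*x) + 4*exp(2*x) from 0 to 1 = -4 + 2*exp(2) + 2*exp(6)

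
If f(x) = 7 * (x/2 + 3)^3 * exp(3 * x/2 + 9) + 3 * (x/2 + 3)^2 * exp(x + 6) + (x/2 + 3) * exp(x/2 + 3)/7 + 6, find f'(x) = 21*x^3*exp(3*x/2 + 9)/16 + 3*x^2*exp(x + 6)/4 + 105*x^2*exp(3*x/2 + 9)/4 + x*exp(x/2 + 3)/28 + 21*x*exp(x + 6)/2 + 693*x*exp(3*x/2 + 9)/4 + 2*exp(x/2 + 3)/7 + 36*exp(x + 6) + 378*exp(3*x/2 + 9)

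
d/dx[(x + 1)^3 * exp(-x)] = (-x^3 + 3*x + 2)*exp(-x)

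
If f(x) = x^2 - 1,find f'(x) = 2*x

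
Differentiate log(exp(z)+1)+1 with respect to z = exp(z)/(exp(z) + 1)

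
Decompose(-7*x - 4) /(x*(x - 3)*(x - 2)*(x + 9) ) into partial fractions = -59/(1188*(x + 9)) + 9/(11*(x - 2)) - 25/(36*(x - 3)) - 2/(27*x)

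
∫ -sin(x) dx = cos(x) + C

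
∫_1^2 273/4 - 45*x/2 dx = 69/2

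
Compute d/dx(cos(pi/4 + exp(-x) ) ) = exp(-x)*sin(pi/4 + exp(-x))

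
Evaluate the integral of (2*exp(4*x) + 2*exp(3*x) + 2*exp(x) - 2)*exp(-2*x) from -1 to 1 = -(-E + exp(-1) + 1)^2 + (-exp(-1) + 1 + E)^2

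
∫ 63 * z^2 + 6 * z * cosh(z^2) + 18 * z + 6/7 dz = 21*z^3 + 9*z^2 + 6*z/7 + 3*sinh(z^2) + C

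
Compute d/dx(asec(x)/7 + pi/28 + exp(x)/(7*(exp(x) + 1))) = (x^2*sqrt(1 - 1/x^2)*exp(x) + exp(2*x) + 2*exp(x) + 1)/(7*x^2*sqrt(1 - 1/x^2)*exp(2*x) + 14*x^2*sqrt(1 - 1/x^2)*exp(x) + 7*x^2*sqrt(1 - 1/x^2))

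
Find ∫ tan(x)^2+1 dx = tan(x) + C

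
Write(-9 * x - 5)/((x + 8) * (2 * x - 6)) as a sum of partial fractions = -67/(22*(x + 8)) - 16/(11*(x - 3))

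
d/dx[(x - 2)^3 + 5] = 3*x^2 - 12*x + 12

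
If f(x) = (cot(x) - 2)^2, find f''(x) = 6*cot(x)^4 - 8*cot(x)^3 + 8*cot(x)^2 - 8*cot(x) + 2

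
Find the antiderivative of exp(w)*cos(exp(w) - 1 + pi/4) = sin(exp(w) - 1 + pi/4) + C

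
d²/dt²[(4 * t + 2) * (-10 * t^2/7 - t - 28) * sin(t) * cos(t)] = 80*t^3*sin(2*t)/7 + 96*t^2*sin(2*t)/7 - 240*t^2*cos(2*t)/7 + 1476*t*sin(2*t)/7 - 192*t*cos(2*t)/7 + 736*sin(2*t)/7 - 228*cos(2*t)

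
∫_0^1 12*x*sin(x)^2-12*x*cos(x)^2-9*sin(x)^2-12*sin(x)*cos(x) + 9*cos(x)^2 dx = -3*sin(2)/2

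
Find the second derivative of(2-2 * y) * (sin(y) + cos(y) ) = 2*y*sin(y) + 2*y*cos(y) + 2*sin(y) - 6*cos(y)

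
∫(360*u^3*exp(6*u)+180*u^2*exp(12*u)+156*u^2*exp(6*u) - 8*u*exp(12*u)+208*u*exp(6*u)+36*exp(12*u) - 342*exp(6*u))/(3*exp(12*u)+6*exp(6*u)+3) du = (60*u^3 - 4*u^2 + 36*u - 63)*exp(6*u)/(3*(exp(6*u) + 1)) + C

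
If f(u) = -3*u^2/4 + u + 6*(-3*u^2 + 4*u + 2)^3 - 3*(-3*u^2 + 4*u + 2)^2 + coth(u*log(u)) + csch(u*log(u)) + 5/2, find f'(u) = -972*u^5 + 3240*u^4 - 2268*u^3 - 1224*u^2 + 1389*u/2 - log(u)*cosh(u*log(u))/sinh(u*log(u))^2 - log(u)/sinh(u*log(u))^2 + 241 - cosh(u*log(u))/sinh(u*log(u))^2 - 1/sinh(u*log(u))^2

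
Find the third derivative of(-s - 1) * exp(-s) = (s - 2)*exp(-s)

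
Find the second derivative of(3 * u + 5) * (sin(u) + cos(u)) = -3*u*sin(u) - 3*u*cos(u) - 11*sin(u) + cos(u)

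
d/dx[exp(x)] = exp(x)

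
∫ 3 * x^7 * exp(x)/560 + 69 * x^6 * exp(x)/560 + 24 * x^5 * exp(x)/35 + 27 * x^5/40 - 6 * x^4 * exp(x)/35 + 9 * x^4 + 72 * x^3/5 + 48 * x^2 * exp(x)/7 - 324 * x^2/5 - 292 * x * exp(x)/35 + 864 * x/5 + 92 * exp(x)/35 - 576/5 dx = (x*exp(x) + 21)*(120*x^3 + 960*x^2 - 1920*x + 3*(x^3 + 8*x^2 - 16*x + 12)^2 + 1040)/560 + C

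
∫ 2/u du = 2*log(u/4) + C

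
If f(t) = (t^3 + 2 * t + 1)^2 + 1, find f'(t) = 6*t^5 + 16*t^3 + 6*t^2 + 8*t + 4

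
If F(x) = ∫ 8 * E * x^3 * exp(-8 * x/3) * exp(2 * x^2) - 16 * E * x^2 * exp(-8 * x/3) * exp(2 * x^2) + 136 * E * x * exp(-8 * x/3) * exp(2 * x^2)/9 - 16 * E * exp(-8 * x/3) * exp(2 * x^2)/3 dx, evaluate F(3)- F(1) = -exp(1/3)/3 + 11*exp(11)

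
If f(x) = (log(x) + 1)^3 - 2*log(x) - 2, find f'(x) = (3*log(x)^2 + 6*log(x) + 1)/x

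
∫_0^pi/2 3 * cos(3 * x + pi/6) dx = -sqrt(3)/2 - 1/2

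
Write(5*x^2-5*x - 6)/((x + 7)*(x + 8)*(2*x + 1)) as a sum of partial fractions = -3/(65*(2*x + 1)) + 118/(5*(x + 8)) - 274/(13*(x + 7))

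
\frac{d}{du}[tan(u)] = cos(u)^(-2)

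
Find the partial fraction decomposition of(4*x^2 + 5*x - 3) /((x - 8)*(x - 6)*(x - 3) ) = 16/(5*(x - 3)) - 57/(2*(x - 6)) + 293/(10*(x - 8))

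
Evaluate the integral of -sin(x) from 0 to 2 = -1 + cos(2)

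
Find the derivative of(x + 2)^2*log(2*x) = (2*x^2*log(x) + x^2 + 2*x^2*log(2) + 4*x*log(x) + 4*x*log(2) + 4*x + 4)/x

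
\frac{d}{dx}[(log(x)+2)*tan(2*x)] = (4*x*log(x) + 8*x + sin(4*x))/(x*(cos(4*x) + 1))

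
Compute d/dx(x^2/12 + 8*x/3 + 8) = x/6 + 8/3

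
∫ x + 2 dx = x^2/2 + 2*x + C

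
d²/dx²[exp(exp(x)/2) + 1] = exp(x + exp(x)/2)/2 + exp(2*x + exp(x)/2)/4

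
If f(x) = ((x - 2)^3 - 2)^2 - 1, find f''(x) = 30*x^4 - 240*x^3 + 720*x^2 - 984*x + 528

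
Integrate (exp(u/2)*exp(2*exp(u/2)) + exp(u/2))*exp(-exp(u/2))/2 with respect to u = 2*sinh(exp(u/2)) + C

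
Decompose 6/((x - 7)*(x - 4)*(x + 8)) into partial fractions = 1/(30*(x + 8)) - 1/(6*(x - 4)) + 2/(15*(x - 7))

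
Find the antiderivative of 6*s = 3*s^2 + C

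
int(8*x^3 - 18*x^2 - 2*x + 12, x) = 2*x^4 - 6*x^3 - x^2 + 12*x + C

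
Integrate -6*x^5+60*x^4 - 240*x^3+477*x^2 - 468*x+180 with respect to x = -x^6 + 12*x^5 - 60*x^4 + 159*x^3 - 234*x^2 + 180*x + C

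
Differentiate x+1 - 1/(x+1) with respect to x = (x^2 + 2*x + 2)/(x^2 + 2*x + 1)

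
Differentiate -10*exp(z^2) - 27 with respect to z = -20*z*exp(z^2)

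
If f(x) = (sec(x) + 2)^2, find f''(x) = 6*tan(x)^4 + 8*tan(x)^2 + 2 - 4/cos(x) + 8/cos(x)^3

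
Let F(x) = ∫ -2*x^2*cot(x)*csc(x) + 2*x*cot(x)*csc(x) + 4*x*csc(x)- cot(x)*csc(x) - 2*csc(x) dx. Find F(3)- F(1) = -csc(1) + 13*csc(3)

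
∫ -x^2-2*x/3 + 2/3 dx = -x^3/3 - x^2/3 + 2*x/3 + C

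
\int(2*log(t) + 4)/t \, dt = (log(t) + 2)^2 + C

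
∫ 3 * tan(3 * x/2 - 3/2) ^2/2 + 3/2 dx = tan(3*x/2 - 3/2) + C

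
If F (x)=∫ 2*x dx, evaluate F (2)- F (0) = 4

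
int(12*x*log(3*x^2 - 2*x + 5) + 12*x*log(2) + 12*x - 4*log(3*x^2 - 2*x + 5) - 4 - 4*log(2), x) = 2*(3*x^2 - 2*x + 5)*log(6*x^2 - 4*x + 10) + C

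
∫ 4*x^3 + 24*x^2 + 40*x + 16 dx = x^4 + 8*x^3 + 20*x^2 + 16*x + C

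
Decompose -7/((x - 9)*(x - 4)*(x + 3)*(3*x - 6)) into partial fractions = 1/(180*(x + 3)) - 1/(30*(x - 2)) + 1/(30*(x - 4)) - 1/(180*(x - 9))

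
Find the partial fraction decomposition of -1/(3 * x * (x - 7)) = -1/(21*(x - 7)) + 1/(21*x)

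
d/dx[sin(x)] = cos(x)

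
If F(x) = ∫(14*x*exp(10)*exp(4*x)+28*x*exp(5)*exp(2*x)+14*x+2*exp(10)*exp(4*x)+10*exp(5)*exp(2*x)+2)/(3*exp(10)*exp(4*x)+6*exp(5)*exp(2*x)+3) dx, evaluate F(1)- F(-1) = -exp(3)/(1 + exp(3)) + exp(7)/(1 + exp(7)) + 4/3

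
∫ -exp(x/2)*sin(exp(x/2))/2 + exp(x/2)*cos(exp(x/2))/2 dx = sqrt(2)*sin(exp(x/2) + pi/4) + C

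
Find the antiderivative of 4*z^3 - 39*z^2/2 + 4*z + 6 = z^4 - 13*z^3/2 + 2*z^2 + 6*z + C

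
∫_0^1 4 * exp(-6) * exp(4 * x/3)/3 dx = -exp(-6) + exp(-14/3)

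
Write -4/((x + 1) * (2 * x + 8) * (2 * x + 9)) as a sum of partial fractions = -8/(7*(2*x + 9)) + 2/(3*(x + 4)) - 2/(21*(x + 1))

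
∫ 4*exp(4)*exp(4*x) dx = exp(4*x + 4) + C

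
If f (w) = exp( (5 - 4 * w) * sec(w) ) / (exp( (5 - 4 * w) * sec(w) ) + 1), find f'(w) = (-4*w*sin(w)/cos(w) + 5*sin(w)/cos(w) - 4)*exp(4*w/cos(w))*exp(5/cos(w))/((exp(4*w/cos(w)) + exp(5/cos(w)))^2*cos(w))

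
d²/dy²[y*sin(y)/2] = -y*sin(y)/2 + cos(y)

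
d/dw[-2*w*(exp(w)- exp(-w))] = (-2*w*exp(2*w) - 2*w - 2*exp(2*w) + 2)*exp(-w)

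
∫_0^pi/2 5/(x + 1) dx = 5*log(1 + pi/2)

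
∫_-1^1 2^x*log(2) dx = 3/2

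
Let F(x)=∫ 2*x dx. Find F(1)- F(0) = 1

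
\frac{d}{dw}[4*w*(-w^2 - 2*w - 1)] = -12*w^2 - 16*w - 4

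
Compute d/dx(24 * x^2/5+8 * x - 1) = 48*x/5 + 8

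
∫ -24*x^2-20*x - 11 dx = -8*x^3 - 10*x^2 - 11*x + C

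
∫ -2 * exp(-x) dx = 2*exp(-x) + C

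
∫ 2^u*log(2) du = 2^u + C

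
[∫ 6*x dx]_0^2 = 12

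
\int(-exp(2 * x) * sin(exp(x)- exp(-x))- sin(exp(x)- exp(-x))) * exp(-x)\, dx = cos(2*sinh(x)) + C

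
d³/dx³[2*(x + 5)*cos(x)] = 2*x*sin(x) + 10*sin(x) - 6*cos(x)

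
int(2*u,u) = u^2 + C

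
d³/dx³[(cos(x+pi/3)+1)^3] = -6*sin(x + pi/3)^3 + 21*sin(x + pi/3)*cos(x + pi/3)^2 + 3*sin(x + pi/3) + 12*cos(2*x + pi/6)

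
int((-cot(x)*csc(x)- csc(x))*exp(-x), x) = exp(-x)*csc(x) + C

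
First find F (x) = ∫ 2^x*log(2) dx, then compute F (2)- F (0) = 3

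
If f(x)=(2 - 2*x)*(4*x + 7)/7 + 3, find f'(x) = -16*x/7 - 6/7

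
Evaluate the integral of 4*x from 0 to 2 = 8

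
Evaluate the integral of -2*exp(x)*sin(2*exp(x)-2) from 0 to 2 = -1 + cos(2 - 2*exp(2))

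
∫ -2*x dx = -x^2 + C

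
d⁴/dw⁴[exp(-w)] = exp(-w)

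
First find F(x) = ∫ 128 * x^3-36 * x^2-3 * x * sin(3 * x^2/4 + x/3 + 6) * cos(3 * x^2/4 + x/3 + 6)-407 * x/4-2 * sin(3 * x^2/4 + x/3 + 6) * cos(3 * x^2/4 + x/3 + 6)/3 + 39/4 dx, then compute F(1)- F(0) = -169/8 - cos(12)/2 + cos(85/6)/2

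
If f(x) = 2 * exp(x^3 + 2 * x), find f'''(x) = 54*x^6*exp(x^3 + 2*x) + 108*x^4*exp(x^3 + 2*x) + 108*x^3*exp(x^3 + 2*x) + 72*x^2*exp(x^3 + 2*x) + 72*x*exp(x^3 + 2*x) + 28*exp(x^3 + 2*x)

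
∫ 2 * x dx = x^2 + C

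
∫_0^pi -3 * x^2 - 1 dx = -pi^3 - pi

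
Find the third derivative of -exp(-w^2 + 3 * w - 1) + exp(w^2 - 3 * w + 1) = (8*w^3*exp(2*w^2 - 6*w + 2) + 8*w^3 - 36*w^2*exp(2*w^2 - 6*w + 2) - 36*w^2 + 66*w*exp(2*w^2 - 6*w + 2) + 42*w - 45*exp(2*w^2 - 6*w + 2) - 9)*exp(-w^2 + 3*w - 1)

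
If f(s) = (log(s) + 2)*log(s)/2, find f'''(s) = (2*log(s) - 1)/s^3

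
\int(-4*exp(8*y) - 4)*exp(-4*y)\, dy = -2*sinh(4*y) + C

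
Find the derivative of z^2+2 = 2*z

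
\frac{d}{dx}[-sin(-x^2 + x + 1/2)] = (2*x - 1)*cos(-x^2 + x + 1/2)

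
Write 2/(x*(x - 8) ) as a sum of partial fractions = 1/(4*(x - 8)) - 1/(4*x)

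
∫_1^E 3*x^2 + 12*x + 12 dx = -27 + (2 + E)^3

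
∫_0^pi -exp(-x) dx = -1 + exp(-pi)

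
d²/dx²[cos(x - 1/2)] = -cos(x - 1/2)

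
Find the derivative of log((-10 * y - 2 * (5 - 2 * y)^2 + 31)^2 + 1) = (128*y^3 - 720*y^2 + 1204*y - 570)/(32*y^4 - 240*y^3 + 602*y^2 - 570*y + 181)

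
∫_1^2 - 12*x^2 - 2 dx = -30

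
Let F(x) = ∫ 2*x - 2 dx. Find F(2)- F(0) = 0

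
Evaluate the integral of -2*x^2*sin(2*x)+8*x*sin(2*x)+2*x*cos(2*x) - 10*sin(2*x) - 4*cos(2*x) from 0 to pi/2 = -6 - (-2 + pi/2)^2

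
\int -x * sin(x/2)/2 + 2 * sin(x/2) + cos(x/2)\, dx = (x - 4)*cos(x/2) + C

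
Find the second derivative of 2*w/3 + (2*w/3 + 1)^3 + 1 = 16*w/9 + 8/3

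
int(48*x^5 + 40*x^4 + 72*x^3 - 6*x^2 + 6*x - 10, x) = 8*x^6 + 8*x^5 + 18*x^4 - 2*x^3 + 3*x^2 - 10*x + C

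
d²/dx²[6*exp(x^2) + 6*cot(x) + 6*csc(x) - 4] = 24*x^2*exp(x^2) + 12*exp(x^2) - 6/sin(x) + 12*cos(x)/sin(x)^3 + 12/sin(x)^3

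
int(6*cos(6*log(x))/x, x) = sin(6*log(x)) + C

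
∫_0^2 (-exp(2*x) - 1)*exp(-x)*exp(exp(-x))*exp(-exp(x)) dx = -1 + exp(-exp(2) + exp(-2))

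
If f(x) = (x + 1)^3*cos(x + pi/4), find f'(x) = (x + 1)^2*(-x*sin(x + pi/4) - 2*sqrt(2)*sin(x) + sqrt(2)*cos(x))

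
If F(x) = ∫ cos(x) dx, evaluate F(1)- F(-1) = 2*sin(1)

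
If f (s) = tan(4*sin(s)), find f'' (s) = 4*(-sin(s) + 8*sin(4*sin(s))*cos(s)^2/cos(4*sin(s)))/cos(4*sin(s))^2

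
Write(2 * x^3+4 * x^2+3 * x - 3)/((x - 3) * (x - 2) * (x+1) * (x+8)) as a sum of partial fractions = 159/(154*(x + 8)) - 1/(21*(x + 1)) - 7/(6*(x - 2)) + 24/(11*(x - 3))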